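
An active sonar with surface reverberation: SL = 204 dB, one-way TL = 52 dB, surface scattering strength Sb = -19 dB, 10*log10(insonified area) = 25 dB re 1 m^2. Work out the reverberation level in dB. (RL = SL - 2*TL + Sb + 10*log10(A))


RL = SL - 2*TL + Sb + 10*log10(A) = 204 - 2*52 + (-19) + 25 = 106

106 dB


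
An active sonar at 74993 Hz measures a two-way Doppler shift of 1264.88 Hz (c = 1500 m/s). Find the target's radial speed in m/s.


12.65 m/s


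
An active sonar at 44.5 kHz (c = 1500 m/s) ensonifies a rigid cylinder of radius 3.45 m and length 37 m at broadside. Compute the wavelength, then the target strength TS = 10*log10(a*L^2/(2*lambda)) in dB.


Step 1: lambda = c/f = 1500/44500 = 0.03371 m
Step 2: TS = 10*log10(a*L^2/(2*lambda)) = 10*log10(3.45*37^2/(2*0.03371)) = 48.45

48.45 dB


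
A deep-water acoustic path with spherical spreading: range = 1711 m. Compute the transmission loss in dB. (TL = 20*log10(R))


64.67 dB


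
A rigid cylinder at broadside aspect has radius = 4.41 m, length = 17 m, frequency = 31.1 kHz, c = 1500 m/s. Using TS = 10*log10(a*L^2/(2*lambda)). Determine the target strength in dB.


lambda = 1500/31100 = 0.04823 m
TS = 10*log10(4.41*17^2/(2*0.04823)) = 41.21

41.21 dB


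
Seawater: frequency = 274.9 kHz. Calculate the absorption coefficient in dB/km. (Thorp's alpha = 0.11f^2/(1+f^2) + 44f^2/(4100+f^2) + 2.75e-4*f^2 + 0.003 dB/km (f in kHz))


f^2 = 75570.01
alpha = 0.11*75570.01/(1+75570.01) + 44*75570.01/(4100+75570.01) + 2.75e-4*75570.01 + 0.003 = 62.63

62.63 dB/km


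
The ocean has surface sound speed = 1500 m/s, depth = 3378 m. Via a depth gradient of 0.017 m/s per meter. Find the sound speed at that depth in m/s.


c = 1500 + 0.017 * 3378 = 1557.426

1557.426 m/s


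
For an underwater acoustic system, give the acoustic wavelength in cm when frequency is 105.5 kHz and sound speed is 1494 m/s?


lambda = c/f = 1494 / 105500 = 0.0142 m = 1.42 cm

1.42 cm


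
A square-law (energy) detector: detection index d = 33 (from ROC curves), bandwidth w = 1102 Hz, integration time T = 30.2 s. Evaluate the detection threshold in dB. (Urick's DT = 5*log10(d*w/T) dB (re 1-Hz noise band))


DT = 5*log10(d*w/T) = 5*log10(33 * 1102 / 30.2) = 5*log10(1204.17) = 15.4

15.4 dB


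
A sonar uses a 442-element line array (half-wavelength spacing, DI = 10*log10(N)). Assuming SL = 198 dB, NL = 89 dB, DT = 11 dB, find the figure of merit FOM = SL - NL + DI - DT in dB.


Step 1: DI = 10*log10(442) = 26.45 dB
Step 2: FOM = SL - NL + DI - DT = 198 - 89 + 26.45 - 11 = 124.45

124.45 dB


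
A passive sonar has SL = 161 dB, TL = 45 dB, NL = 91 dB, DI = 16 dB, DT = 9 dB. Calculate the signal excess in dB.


32 dB


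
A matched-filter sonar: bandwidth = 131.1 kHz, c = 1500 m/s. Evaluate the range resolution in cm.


dR = c/(2*BW) = 1500 / (2 * 131.1e3) = 0.0057 m = 0.57 cm

0.57 cm


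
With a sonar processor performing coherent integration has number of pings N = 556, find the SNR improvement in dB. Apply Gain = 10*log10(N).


27.45 dB


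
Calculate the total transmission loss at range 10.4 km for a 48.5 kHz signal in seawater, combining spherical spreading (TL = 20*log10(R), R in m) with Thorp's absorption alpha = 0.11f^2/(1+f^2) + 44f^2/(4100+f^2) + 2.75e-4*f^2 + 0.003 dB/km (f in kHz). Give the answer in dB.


Step 1 (Thorp): alpha = 0.11*2352.25/(1+2352.25) + 44*2352.25/(4100+2352.25) + 2.75e-4*2352.25 + 0.003 = 16.8006 dB/km
Step 2: TL_spread = 20*log10(10400) = 80.34 dB
Step 3: TL_abs = alpha*R = 16.8006 * 10.4 = 174.73 dB
Step 4: TL_total = 80.34 + 174.73 = 255.07

255.07 dB


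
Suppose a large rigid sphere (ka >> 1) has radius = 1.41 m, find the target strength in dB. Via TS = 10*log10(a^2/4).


TS = 10*log10(1.41^2 / 4) = 10*log10(0.497025) = -3.04

-3.04 dB


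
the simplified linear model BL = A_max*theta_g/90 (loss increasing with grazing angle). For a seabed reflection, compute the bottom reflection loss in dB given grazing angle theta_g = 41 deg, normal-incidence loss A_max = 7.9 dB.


BL = A_max * theta_g / 90 = 7.9 * 41 / 90 = 3.6

3.6 dB


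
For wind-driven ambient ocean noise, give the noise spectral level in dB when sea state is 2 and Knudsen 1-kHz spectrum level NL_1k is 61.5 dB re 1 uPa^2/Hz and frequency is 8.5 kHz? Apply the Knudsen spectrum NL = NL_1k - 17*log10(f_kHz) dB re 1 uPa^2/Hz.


45.7 dB


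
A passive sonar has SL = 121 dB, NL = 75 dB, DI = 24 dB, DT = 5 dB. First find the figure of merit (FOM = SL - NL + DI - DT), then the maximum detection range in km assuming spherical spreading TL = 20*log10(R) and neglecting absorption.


Step 1: FOM = SL - NL + DI - DT = 121 - 75 + 24 - 5 = 65 dB
Step 2: at max range FOM = TL = 20*log10(R), so R = 10^(65/20) = 1778.28 m = 1.78 km

1.78 km


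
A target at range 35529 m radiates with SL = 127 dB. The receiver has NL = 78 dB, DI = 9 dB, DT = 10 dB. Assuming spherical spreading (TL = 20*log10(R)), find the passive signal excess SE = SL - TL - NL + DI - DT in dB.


Step 1: TL = 20*log10(35529) = 91.01 dB
Step 2: SE = 127 - 91.01 - 78 + 9 - 10 = -43.01

-43.01 dB


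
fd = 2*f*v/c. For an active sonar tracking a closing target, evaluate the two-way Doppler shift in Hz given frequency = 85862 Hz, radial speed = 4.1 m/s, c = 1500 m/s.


469.38 Hz


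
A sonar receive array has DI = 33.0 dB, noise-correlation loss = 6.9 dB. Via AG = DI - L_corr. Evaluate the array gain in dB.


26.1 dB


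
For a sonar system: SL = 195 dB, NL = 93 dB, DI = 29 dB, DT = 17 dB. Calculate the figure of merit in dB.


FOM = SL - NL + DI - DT = 195 - 93 + 29 - 17 = 114

114 dB


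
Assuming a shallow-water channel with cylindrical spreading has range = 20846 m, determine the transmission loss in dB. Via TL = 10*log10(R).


TL = 10*log10(20846) = 43.19

43.19 dB


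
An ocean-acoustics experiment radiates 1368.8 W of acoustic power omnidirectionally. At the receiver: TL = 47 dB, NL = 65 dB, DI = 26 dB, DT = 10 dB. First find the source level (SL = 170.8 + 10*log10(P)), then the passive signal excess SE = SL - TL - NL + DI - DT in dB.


Step 1: SL = 170.8 + 10*log10(1368.8) = 202.16 dB
Step 2: SE = SL - TL - NL + DI - DT = 202.16 - 47 - 65 + 26 - 10 = 106.16

106.16 dB


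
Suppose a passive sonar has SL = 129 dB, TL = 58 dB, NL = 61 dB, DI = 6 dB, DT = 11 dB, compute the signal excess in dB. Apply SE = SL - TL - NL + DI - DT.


SE = SL - TL - NL + DI - DT = 129 - 58 - 61 + 6 - 11 = 5

5 dB


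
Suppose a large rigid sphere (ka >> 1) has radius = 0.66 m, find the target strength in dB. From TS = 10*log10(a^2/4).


-9.63 dB


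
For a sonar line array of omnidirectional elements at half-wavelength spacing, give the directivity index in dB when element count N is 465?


DI = 10*log10(465) = 26.67

26.67 dB


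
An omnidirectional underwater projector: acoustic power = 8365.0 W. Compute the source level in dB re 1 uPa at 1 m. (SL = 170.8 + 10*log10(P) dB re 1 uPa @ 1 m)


SL = 170.8 + 10*log10(8365.0) = 170.8 + 39.22 = 210.02

210.02 dB


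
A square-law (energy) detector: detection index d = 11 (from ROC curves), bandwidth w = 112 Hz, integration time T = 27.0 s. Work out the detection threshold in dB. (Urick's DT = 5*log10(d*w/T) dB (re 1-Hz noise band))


DT = 5*log10(d*w/T) = 5*log10(11 * 112 / 27.0) = 5*log10(45.63) = 8.3

8.3 dB


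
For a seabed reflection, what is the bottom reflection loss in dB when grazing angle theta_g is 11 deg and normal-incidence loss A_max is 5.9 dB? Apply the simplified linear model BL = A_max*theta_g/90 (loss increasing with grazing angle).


BL = A_max * theta_g / 90 = 5.9 * 11 / 90 = 0.72

0.72 dB


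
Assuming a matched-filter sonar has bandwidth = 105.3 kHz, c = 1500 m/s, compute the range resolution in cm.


dR = c/(2*BW) = 1500 / (2 * 105.3e3) = 0.0071 m = 0.71 cm

0.71 cm


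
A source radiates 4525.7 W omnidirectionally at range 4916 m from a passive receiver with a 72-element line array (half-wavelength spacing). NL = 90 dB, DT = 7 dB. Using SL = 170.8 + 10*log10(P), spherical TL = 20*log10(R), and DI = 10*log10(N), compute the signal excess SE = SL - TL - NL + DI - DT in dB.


Step 1: SL = 170.8 + 10*log10(4525.7) = 207.36 dB
Step 2: TL = 20*log10(4916) = 73.83 dB
Step 3: DI = 10*log10(72) = 18.57 dB
Step 4: SE = SL - TL - NL + DI - DT = 207.36 - 73.83 - 90 + 18.57 - 7 = 55.1

55.1 dB


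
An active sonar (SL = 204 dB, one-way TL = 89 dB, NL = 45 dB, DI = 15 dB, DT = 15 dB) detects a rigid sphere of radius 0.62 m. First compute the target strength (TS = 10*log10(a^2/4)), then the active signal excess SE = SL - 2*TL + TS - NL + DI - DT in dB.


Step 1: TS = 10*log10(0.62^2/4) = -10.17 dB
Step 2: SE = SL - 2*TL + TS - NL + DI - DT = 204 - 2*89 + (-10.17) - 45 + 15 - 15 = -29.17

-29.17 dB


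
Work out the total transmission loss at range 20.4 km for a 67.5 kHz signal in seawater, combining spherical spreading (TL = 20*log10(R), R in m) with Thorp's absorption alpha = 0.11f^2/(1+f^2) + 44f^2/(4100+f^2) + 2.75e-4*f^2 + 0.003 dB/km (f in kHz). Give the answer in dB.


Step 1 (Thorp): alpha = 0.11*4556.25/(1+4556.25) + 44*4556.25/(4100+4556.25) + 2.75e-4*4556.25 + 0.003 = 24.5255 dB/km
Step 2: TL_spread = 20*log10(20400) = 86.19 dB
Step 3: TL_abs = alpha*R = 24.5255 * 20.4 = 500.32 dB
Step 4: TL_total = 86.19 + 500.32 = 586.51

586.51 dB


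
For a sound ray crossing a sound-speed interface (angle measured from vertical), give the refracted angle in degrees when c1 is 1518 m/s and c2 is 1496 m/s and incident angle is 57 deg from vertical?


55.74 deg


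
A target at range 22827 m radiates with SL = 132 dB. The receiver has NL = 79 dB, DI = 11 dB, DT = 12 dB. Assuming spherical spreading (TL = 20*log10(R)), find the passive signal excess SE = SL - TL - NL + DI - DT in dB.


Step 1: TL = 20*log10(22827) = 87.17 dB
Step 2: SE = 132 - 87.17 - 79 + 11 - 12 = -35.17

-35.17 dB


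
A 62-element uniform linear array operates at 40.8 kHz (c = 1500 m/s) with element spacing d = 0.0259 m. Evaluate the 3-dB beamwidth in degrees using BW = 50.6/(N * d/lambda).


Step 1: lambda = 1500/40800 = 0.03676 m
Step 2: d/lambda = 0.0259/0.03676 = 0.7046
Step 3: BW = 50.6/(N * d/lambda) = 50.6/(62 * 0.7046) = 1.16

1.16 deg


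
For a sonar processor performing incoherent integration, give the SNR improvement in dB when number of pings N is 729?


Gain = 5*log10(729) = 14.31

14.31 dB


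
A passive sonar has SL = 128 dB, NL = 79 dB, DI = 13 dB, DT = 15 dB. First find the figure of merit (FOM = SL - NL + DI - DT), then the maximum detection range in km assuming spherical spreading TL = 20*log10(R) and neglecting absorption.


Step 1: FOM = SL - NL + DI - DT = 128 - 79 + 13 - 15 = 47 dB
Step 2: at max range FOM = TL = 20*log10(R), so R = 10^(47/20) = 223.87 m = 0.22 km

0.22 km


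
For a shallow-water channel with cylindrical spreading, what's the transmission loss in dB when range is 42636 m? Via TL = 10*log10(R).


TL = 10*log10(42636) = 46.3

46.3 dB


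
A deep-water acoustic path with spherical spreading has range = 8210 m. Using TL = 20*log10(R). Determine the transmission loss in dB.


TL = 20*log10(8210) = 78.29

78.29 dB


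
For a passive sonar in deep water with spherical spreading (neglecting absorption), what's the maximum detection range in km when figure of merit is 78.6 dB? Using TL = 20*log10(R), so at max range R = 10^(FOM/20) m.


8.51 km


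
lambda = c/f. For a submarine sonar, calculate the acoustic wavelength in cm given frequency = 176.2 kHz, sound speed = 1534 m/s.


lambda = c/f = 1534 / 176200 = 0.0087 m = 0.87 cm

0.87 cm


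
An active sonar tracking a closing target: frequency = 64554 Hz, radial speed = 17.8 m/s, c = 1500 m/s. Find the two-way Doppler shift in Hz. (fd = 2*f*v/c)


1532.08 Hz


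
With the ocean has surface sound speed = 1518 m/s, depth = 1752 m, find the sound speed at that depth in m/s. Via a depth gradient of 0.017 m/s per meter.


1547.784 m/s


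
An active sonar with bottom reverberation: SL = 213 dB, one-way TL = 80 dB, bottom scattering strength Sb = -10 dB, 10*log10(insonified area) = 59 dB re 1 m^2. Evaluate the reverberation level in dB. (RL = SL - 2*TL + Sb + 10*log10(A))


RL = SL - 2*TL + Sb + 10*log10(A) = 213 - 2*80 + (-10) + 59 = 102

102 dB


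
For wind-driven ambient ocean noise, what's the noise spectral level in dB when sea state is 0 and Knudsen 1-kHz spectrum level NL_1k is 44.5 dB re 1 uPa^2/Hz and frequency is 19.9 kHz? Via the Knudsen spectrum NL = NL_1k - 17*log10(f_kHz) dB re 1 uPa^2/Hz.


NL = NL_1k - 17*log10(f_kHz) = 44.5 - 17*log10(19.9) = 44.5 - (22.08) = 22.42

22.42 dB


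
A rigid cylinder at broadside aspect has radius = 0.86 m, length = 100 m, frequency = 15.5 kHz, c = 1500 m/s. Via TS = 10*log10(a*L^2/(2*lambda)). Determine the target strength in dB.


46.48 dB


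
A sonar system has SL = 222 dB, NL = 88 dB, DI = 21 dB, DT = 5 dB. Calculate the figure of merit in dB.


FOM = SL - NL + DI - DT = 222 - 88 + 21 - 5 = 150

150 dB


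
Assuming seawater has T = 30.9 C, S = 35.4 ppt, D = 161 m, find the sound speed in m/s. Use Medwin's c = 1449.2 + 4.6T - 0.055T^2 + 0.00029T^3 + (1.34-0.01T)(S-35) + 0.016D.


1550.37 m/s


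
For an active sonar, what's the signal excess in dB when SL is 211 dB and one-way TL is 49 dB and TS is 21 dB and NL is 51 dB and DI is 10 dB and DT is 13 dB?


SE = SL - 2*TL + TS - NL + DI - DT = 211 - 2*49 + (21) - 51 + 10 - 13 = 80

80 dB


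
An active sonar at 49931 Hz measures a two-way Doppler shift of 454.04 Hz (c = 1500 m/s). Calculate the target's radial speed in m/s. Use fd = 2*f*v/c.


From fd = 2*f*v/c, v = c*fd/(2*f) = 1500 * 454.04 / (2*49931) = 6.82

6.82 m/s


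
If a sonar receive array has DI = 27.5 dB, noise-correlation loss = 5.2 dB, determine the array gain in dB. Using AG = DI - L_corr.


AG = DI - L_corr = 27.5 - 5.2 = 22.3

22.3 dB


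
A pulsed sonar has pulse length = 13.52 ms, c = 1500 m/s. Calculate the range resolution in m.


dR = c*tau/2 = 1500 * 13.52e-3 / 2 = 10.14

10.14 m


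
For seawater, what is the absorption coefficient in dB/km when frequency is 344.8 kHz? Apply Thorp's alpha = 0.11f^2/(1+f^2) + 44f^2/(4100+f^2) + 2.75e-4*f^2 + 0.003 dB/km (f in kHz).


75.34 dB/km


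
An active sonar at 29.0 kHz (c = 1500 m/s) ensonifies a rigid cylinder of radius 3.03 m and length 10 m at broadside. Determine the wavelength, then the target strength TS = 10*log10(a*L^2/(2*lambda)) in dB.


Step 1: lambda = c/f = 1500/29000 = 0.05172 m
Step 2: TS = 10*log10(a*L^2/(2*lambda)) = 10*log10(3.03*10^2/(2*0.05172)) = 34.67

34.67 dB


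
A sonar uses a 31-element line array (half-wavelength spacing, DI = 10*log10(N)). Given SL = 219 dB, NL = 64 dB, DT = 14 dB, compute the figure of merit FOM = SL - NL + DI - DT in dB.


Step 1: DI = 10*log10(31) = 14.91 dB
Step 2: FOM = SL - NL + DI - DT = 219 - 64 + 14.91 - 14 = 155.91

155.91 dB


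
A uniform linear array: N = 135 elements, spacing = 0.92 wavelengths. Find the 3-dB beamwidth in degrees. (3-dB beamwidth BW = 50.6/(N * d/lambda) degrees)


0.41 deg


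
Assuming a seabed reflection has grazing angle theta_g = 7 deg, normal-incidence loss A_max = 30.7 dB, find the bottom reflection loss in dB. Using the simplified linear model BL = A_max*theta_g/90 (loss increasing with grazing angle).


BL = A_max * theta_g / 90 = 30.7 * 7 / 90 = 2.39

2.39 dB


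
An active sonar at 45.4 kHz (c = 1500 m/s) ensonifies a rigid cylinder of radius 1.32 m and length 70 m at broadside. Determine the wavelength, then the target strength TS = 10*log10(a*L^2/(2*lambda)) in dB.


Step 1: lambda = c/f = 1500/45400 = 0.03304 m
Step 2: TS = 10*log10(a*L^2/(2*lambda)) = 10*log10(1.32*70^2/(2*0.03304)) = 49.91

49.91 dB


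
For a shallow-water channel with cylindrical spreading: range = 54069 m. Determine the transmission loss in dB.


47.33 dB


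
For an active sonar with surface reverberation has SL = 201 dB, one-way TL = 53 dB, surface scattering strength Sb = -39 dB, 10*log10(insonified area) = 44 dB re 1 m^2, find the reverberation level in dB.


100 dB


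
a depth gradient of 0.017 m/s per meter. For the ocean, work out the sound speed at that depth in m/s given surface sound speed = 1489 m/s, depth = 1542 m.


c = 1489 + 0.017 * 1542 = 1515.214

1515.214 m/s


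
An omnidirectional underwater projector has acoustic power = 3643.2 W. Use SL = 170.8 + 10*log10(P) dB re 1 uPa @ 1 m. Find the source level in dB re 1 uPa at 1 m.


206.41 dB


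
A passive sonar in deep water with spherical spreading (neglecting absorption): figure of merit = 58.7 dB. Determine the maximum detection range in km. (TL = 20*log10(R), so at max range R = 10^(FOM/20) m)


At max range FOM = TL, so 20*log10(R) = 58.7
R = 10^(58.7/20) = 860.99 m = 0.86 km

0.86 km


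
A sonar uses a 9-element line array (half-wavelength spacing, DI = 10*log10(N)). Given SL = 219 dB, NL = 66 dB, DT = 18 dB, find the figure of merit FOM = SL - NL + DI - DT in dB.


144.54 dB


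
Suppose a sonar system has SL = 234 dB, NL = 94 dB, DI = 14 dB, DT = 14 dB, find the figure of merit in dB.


140 dB


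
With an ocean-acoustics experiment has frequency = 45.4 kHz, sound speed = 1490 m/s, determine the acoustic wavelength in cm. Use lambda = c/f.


3.28 cm


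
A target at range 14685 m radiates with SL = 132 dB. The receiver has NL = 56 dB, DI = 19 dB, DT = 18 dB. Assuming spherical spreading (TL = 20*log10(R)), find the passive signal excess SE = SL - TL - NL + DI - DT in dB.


Step 1: TL = 20*log10(14685) = 83.34 dB
Step 2: SE = 132 - 83.34 - 56 + 19 - 18 = -6.34

-6.34 dB


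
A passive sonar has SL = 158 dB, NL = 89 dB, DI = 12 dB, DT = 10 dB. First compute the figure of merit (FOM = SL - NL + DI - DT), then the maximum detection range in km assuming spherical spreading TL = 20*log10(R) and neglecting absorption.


Step 1: FOM = SL - NL + DI - DT = 158 - 89 + 12 - 10 = 71 dB
Step 2: at max range FOM = TL = 20*log10(R), so R = 10^(71/20) = 3548.13 m = 3.55 km

3.55 km


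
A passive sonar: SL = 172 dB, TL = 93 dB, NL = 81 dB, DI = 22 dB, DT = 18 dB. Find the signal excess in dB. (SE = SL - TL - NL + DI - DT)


SE = SL - TL - NL + DI - DT = 172 - 93 - 81 + 22 - 18 = 2

2 dB


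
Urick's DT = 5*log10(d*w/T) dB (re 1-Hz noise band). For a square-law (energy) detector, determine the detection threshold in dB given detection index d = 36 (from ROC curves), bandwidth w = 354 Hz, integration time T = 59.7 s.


DT = 5*log10(d*w/T) = 5*log10(36 * 354 / 59.7) = 5*log10(213.47) = 11.65

11.65 dB


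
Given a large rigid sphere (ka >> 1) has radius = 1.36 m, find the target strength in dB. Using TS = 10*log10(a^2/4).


-3.35 dB


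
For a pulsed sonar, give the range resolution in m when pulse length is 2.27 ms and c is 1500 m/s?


dR = c*tau/2 = 1500 * 2.27e-3 / 2 = 1.7025

1.7025 m


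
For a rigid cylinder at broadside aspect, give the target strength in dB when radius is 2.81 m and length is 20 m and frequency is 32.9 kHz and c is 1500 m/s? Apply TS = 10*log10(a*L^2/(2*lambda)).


40.91 dB


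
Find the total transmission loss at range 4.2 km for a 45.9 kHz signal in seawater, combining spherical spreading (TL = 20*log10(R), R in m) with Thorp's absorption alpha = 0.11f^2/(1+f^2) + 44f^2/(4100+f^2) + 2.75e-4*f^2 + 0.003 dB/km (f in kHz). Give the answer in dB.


Step 1 (Thorp): alpha = 0.11*2106.81/(1+2106.81) + 44*2106.81/(4100+2106.81) + 2.75e-4*2106.81 + 0.003 = 15.6275 dB/km
Step 2: TL_spread = 20*log10(4200) = 72.46 dB
Step 3: TL_abs = alpha*R = 15.6275 * 4.2 = 65.64 dB
Step 4: TL_total = 72.46 + 65.64 = 138.1

138.1 dB


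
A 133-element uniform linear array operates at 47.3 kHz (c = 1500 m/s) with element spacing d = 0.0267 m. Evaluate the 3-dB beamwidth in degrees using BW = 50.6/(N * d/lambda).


Step 1: lambda = 1500/47300 = 0.03171 m
Step 2: d/lambda = 0.0267/0.03171 = 0.842
Step 3: BW = 50.6/(N * d/lambda) = 50.6/(133 * 0.842) = 0.45

0.45 deg


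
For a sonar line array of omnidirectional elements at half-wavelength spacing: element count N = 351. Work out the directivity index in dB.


25.45 dB


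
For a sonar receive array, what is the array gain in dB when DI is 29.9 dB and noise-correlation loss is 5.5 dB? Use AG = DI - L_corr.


AG = DI - L_corr = 29.9 - 5.5 = 24.4

24.4 dB


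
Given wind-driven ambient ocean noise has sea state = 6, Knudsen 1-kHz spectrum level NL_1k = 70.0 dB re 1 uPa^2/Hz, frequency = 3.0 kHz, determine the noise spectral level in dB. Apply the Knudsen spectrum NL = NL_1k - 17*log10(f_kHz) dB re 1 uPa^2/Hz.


NL = NL_1k - 17*log10(f_kHz) = 70.0 - 17*log10(3.0) = 70.0 - (8.11) = 61.89

61.89 dB


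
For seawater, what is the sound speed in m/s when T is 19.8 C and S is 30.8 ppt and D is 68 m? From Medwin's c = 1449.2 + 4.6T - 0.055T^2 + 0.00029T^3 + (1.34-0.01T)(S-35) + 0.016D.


c = 1449.2 + 4.6*19.8 - 0.055*19.8^2 + 0.00029*19.8^3 + (1.34 - 0.01*19.8)*(30.8 - 35) + 0.016*68 = 1517.26

1517.26 m/s


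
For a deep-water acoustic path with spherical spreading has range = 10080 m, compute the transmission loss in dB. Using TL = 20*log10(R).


80.07 dB


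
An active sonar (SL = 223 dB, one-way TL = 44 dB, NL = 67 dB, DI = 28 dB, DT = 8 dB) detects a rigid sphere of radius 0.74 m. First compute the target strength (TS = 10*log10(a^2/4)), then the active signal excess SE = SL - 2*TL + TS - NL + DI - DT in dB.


Step 1: TS = 10*log10(0.74^2/4) = -8.64 dB
Step 2: SE = SL - 2*TL + TS - NL + DI - DT = 223 - 2*44 + (-8.64) - 67 + 28 - 8 = 79.36

79.36 dB


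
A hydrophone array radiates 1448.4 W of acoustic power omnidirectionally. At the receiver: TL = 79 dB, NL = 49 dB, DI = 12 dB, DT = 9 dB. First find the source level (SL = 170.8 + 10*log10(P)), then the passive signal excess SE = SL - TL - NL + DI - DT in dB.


Step 1: SL = 170.8 + 10*log10(1448.4) = 202.41 dB
Step 2: SE = SL - TL - NL + DI - DT = 202.41 - 79 - 49 + 12 - 9 = 77.41

77.41 dB


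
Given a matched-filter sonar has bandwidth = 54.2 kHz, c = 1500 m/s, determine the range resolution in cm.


1.38 cm


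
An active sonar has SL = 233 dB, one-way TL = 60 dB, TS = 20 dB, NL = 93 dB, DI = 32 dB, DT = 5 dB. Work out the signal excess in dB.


SE = SL - 2*TL + TS - NL + DI - DT = 233 - 2*60 + (20) - 93 + 32 - 5 = 67

67 dB


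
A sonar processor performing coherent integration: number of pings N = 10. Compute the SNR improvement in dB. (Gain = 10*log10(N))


Gain = 10*log10(10) = 10.0

10.0 dB


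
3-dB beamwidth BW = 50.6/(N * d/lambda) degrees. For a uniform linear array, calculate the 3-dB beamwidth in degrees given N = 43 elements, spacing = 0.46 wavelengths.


2.56 deg


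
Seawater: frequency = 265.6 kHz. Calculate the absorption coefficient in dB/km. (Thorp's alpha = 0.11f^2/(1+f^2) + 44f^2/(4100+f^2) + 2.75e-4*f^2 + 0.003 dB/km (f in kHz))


f^2 = 70543.36
alpha = 0.11*70543.36/(1+70543.36) + 44*70543.36/(4100+70543.36) + 2.75e-4*70543.36 + 0.003 = 61.096

61.096 dB/km


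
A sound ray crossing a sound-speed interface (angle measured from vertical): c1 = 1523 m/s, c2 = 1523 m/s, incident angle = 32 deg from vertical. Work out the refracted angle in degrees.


32.0 deg


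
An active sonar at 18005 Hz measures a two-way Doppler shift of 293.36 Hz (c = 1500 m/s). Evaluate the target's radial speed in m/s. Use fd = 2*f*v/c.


From fd = 2*f*v/c, v = c*fd/(2*f) = 1500 * 293.36 / (2*18005) = 12.22

12.22 m/s


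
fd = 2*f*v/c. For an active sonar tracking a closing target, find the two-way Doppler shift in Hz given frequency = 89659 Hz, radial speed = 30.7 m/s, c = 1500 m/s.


fd = 2*f*v/c = 2 * 89659 * 30.7 / 1500 = 3670.04

3670.04 Hz


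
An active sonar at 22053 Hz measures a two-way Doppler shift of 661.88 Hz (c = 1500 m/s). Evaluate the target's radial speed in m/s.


From fd = 2*f*v/c, v = c*fd/(2*f) = 1500 * 661.88 / (2*22053) = 22.51

22.51 m/s


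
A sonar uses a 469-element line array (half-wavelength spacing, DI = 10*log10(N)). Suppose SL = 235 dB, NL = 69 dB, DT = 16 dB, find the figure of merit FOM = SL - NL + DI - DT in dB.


Step 1: DI = 10*log10(469) = 26.71 dB
Step 2: FOM = SL - NL + DI - DT = 235 - 69 + 26.71 - 16 = 176.71

176.71 dB


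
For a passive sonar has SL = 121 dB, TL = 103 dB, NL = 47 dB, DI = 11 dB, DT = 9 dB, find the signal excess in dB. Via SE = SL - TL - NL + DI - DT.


-27 dB


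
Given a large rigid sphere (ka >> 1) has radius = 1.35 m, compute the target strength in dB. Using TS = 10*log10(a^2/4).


TS = 10*log10(1.35^2 / 4) = 10*log10(0.455625) = -3.41

-3.41 dB


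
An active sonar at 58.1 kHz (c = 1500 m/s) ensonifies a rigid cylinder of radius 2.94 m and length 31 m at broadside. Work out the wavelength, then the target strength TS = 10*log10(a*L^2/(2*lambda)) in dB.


Step 1: lambda = c/f = 1500/58100 = 0.02582 m
Step 2: TS = 10*log10(a*L^2/(2*lambda)) = 10*log10(2.94*31^2/(2*0.02582)) = 47.38

47.38 dB


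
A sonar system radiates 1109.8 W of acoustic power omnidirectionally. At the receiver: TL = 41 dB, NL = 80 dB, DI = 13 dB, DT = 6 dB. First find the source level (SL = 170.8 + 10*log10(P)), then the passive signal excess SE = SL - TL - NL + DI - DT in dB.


Step 1: SL = 170.8 + 10*log10(1109.8) = 201.25 dB
Step 2: SE = SL - TL - NL + DI - DT = 201.25 - 41 - 80 + 13 - 6 = 87.25

87.25 dB


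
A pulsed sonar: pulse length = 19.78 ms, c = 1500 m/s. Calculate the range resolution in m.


14.835 m


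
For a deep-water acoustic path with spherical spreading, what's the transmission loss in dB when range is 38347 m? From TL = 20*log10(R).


TL = 20*log10(38347) = 91.67

91.67 dB


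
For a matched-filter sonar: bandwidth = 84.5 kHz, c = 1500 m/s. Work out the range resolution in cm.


0.89 cm


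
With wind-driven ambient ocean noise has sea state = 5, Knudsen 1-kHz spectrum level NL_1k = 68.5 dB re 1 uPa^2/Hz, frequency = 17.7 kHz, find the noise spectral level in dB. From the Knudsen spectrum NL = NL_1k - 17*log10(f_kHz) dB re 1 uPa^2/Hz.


NL = NL_1k - 17*log10(f_kHz) = 68.5 - 17*log10(17.7) = 68.5 - (21.22) = 47.28

47.28 dB


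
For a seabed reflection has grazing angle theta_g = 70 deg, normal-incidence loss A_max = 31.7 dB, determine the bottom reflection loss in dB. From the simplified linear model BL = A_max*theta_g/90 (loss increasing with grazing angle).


BL = A_max * theta_g / 90 = 31.7 * 70 / 90 = 24.66

24.66 dB


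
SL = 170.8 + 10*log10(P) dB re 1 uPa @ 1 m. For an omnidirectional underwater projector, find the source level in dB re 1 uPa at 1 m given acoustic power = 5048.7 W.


SL = 170.8 + 10*log10(5048.7) = 170.8 + 37.03 = 207.83

207.83 dB


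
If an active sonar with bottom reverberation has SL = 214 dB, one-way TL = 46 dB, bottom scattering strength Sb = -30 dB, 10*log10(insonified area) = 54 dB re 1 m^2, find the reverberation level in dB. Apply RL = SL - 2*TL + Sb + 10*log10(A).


RL = SL - 2*TL + Sb + 10*log10(A) = 214 - 2*46 + (-30) + 54 = 146

146 dB


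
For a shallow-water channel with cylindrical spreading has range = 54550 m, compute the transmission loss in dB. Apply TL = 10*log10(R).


TL = 10*log10(54550) = 47.37

47.37 dB


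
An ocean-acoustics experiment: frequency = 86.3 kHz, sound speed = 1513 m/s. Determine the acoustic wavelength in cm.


lambda = c/f = 1513 / 86300 = 0.0175 m = 1.75 cm

1.75 cm


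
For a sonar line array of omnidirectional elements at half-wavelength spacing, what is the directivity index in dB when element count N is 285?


DI = 10*log10(285) = 24.55

24.55 dB


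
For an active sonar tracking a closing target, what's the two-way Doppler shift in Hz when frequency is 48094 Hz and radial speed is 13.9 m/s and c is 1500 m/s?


fd = 2*f*v/c = 2 * 48094 * 13.9 / 1500 = 891.34

891.34 Hz


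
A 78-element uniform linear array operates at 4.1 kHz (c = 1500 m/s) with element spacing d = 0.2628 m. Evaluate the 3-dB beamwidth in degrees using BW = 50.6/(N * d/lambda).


0.9 deg


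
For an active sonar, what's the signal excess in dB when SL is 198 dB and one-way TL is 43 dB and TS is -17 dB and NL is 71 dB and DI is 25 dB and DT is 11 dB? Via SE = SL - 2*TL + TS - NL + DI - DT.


SE = SL - 2*TL + TS - NL + DI - DT = 198 - 2*43 + (-17) - 71 + 25 - 11 = 38

38 dB


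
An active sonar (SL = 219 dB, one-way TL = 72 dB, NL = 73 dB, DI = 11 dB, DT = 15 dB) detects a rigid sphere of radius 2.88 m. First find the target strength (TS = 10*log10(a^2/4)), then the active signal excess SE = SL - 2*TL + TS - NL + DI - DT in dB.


Step 1: TS = 10*log10(2.88^2/4) = 3.17 dB
Step 2: SE = SL - 2*TL + TS - NL + DI - DT = 219 - 2*72 + (3.17) - 73 + 11 - 15 = 1.17

1.17 dB


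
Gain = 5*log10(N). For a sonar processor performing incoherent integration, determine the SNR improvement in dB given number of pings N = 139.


Gain = 5*log10(139) = 10.72

10.72 dB


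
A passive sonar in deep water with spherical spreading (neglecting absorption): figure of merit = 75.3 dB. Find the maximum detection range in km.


At max range FOM = TL, so 20*log10(R) = 75.3
R = 10^(75.3/20) = 5821.03 m = 5.82 km

5.82 km


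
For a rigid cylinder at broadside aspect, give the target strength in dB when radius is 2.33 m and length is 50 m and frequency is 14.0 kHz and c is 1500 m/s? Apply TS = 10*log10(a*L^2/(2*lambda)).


lambda = 1500/14000 = 0.10714 m
TS = 10*log10(2.33*50^2/(2*0.10714)) = 44.34

44.34 dB


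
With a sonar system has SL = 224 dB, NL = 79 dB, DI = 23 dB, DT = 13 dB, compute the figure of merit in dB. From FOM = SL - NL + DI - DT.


FOM = SL - NL + DI - DT = 224 - 79 + 23 - 13 = 155

155 dB


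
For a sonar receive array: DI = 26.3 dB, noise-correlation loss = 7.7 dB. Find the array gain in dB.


AG = DI - L_corr = 26.3 - 7.7 = 18.6

18.6 dB


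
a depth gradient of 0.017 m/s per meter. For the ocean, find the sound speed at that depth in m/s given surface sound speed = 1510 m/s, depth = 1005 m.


c = 1510 + 0.017 * 1005 = 1527.085

1527.085 m/s


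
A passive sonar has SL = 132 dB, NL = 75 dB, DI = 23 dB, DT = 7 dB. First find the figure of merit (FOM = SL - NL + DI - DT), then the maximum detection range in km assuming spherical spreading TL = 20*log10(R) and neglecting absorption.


Step 1: FOM = SL - NL + DI - DT = 132 - 75 + 23 - 7 = 73 dB
Step 2: at max range FOM = TL = 20*log10(R), so R = 10^(73/20) = 4466.84 m = 4.47 km

4.47 km


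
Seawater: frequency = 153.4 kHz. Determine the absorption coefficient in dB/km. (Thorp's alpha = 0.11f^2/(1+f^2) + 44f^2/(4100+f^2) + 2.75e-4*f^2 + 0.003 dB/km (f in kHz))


44.055 dB/km


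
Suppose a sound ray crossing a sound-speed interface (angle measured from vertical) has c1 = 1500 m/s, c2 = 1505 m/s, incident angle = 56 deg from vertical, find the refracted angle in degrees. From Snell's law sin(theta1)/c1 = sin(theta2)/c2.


sin(theta2) = (c2/c1)*sin(theta1) = (1505/1500)*sin(56 deg) = 0.8318
theta2 = arcsin(0.8318) = 56.28

56.28 deg


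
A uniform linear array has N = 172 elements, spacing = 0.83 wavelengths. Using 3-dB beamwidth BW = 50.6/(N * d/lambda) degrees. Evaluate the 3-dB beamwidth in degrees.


BW = 50.6 / (172 * 0.83) = 50.6 / 142.76 = 0.35

0.35 deg


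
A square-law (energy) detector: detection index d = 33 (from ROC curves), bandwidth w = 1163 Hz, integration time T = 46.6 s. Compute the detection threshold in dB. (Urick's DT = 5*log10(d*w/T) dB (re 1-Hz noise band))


DT = 5*log10(d*w/T) = 5*log10(33 * 1163 / 46.6) = 5*log10(823.58) = 14.58

14.58 dB


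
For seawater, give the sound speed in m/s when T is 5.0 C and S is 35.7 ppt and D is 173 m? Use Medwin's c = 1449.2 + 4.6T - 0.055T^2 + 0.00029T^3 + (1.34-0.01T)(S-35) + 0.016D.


c = 1449.2 + 4.6*5.0 - 0.055*5.0^2 + 0.00029*5.0^3 + (1.34 - 0.01*5.0)*(35.7 - 35) + 0.016*173 = 1474.53

1474.53 m/s


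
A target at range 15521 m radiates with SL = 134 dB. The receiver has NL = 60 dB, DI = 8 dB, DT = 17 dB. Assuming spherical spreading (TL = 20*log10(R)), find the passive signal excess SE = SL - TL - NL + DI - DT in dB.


Step 1: TL = 20*log10(15521) = 83.82 dB
Step 2: SE = 134 - 83.82 - 60 + 8 - 17 = -18.82

-18.82 dB


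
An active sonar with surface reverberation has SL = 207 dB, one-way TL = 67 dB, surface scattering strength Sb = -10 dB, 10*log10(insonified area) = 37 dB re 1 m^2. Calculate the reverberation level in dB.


100 dB


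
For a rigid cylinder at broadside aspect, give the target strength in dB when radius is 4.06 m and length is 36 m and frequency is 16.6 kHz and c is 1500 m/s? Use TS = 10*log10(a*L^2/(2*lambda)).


44.64 dB


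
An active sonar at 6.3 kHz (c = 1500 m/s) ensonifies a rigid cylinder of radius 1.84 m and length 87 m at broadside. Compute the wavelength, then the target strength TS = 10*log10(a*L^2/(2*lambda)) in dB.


Step 1: lambda = c/f = 1500/6300 = 0.2381 m
Step 2: TS = 10*log10(a*L^2/(2*lambda)) = 10*log10(1.84*87^2/(2*0.2381)) = 44.66

44.66 dB


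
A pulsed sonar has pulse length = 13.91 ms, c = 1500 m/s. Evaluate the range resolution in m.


dR = c*tau/2 = 1500 * 13.91e-3 / 2 = 10.4325

10.4325 m


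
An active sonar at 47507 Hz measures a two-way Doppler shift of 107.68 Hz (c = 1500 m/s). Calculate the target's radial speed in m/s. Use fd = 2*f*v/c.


From fd = 2*f*v/c, v = c*fd/(2*f) = 1500 * 107.68 / (2*47507) = 1.7

1.7 m/s


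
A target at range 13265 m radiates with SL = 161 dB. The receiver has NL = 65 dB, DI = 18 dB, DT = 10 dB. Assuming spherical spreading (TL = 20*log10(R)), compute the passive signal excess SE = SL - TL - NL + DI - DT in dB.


Step 1: TL = 20*log10(13265) = 82.45 dB
Step 2: SE = 161 - 82.45 - 65 + 18 - 10 = 21.55

21.55 dB


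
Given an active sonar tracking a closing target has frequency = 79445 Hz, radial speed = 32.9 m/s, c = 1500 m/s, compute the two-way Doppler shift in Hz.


fd = 2*f*v/c = 2 * 79445 * 32.9 / 1500 = 3484.99

3484.99 Hz


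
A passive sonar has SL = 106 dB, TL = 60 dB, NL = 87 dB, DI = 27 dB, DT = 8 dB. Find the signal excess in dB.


SE = SL - TL - NL + DI - DT = 106 - 60 - 87 + 27 - 8 = -22

-22 dB


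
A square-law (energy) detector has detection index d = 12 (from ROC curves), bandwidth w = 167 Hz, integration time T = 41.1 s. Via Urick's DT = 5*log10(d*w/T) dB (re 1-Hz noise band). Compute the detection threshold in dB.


DT = 5*log10(d*w/T) = 5*log10(12 * 167 / 41.1) = 5*log10(48.76) = 8.44

8.44 dB


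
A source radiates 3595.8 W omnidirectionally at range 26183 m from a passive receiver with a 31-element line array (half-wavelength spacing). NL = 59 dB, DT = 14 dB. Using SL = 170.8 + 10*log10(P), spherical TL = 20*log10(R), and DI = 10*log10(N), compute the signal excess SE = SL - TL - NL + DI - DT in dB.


Step 1: SL = 170.8 + 10*log10(3595.8) = 206.36 dB
Step 2: TL = 20*log10(26183) = 88.36 dB
Step 3: DI = 10*log10(31) = 14.91 dB
Step 4: SE = SL - TL - NL + DI - DT = 206.36 - 88.36 - 59 + 14.91 - 14 = 59.91

59.91 dB


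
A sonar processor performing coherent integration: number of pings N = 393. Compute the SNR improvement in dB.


Gain = 10*log10(393) = 25.94

25.94 dB


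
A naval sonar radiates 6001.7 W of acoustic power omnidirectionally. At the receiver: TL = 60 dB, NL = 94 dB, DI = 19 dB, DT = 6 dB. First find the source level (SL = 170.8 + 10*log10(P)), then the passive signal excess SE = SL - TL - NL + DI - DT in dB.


Step 1: SL = 170.8 + 10*log10(6001.7) = 208.58 dB
Step 2: SE = SL - TL - NL + DI - DT = 208.58 - 60 - 94 + 19 - 6 = 67.58

67.58 dB


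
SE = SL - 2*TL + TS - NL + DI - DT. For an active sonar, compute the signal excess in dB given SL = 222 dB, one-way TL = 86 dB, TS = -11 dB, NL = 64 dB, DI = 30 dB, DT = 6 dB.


SE = SL - 2*TL + TS - NL + DI - DT = 222 - 2*86 + (-11) - 64 + 30 - 6 = -1

-1 dB


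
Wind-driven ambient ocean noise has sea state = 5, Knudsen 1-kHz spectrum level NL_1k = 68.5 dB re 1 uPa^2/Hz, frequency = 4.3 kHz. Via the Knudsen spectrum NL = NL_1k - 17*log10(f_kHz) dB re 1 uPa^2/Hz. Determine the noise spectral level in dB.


NL = NL_1k - 17*log10(f_kHz) = 68.5 - 17*log10(4.3) = 68.5 - (10.77) = 57.73

57.73 dB


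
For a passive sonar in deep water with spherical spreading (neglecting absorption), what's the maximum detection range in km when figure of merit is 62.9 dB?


1.4 km


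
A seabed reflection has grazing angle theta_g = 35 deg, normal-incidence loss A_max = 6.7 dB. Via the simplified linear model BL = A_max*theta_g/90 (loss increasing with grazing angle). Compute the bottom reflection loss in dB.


BL = A_max * theta_g / 90 = 6.7 * 35 / 90 = 2.61

2.61 dB


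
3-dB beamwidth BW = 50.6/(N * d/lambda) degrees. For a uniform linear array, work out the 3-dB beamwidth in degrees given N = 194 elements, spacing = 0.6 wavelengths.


BW = 50.6 / (194 * 0.6) = 50.6 / 116.4 = 0.43

0.43 deg


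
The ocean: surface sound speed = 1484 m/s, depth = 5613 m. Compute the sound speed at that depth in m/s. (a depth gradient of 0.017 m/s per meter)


c = 1484 + 0.017 * 5613 = 1579.421

1579.421 m/s


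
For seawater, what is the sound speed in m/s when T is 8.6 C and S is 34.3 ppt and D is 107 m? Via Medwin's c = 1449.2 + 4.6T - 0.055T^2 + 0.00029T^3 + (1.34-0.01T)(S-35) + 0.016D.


c = 1449.2 + 4.6*8.6 - 0.055*8.6^2 + 0.00029*8.6^3 + (1.34 - 0.01*8.6)*(34.3 - 35) + 0.016*107 = 1485.71

1485.71 m/s


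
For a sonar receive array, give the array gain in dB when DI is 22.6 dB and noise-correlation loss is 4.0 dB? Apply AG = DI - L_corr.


AG = DI - L_corr = 22.6 - 4.0 = 18.6

18.6 dB


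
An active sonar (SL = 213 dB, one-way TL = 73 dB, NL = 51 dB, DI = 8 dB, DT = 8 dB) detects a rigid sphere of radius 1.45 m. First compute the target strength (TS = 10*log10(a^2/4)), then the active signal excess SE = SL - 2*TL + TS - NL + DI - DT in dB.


Step 1: TS = 10*log10(1.45^2/4) = -2.79 dB
Step 2: SE = SL - 2*TL + TS - NL + DI - DT = 213 - 2*73 + (-2.79) - 51 + 8 - 8 = 13.21

13.21 dB


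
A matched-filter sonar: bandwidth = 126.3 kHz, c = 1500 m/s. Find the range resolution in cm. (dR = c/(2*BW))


dR = c/(2*BW) = 1500 / (2 * 126.3e3) = 0.0059 m = 0.59 cm

0.59 cm


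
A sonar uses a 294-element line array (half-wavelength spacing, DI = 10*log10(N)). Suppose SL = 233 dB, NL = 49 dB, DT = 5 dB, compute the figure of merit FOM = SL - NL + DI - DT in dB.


Step 1: DI = 10*log10(294) = 24.68 dB
Step 2: FOM = SL - NL + DI - DT = 233 - 49 + 24.68 - 5 = 203.68

203.68 dB


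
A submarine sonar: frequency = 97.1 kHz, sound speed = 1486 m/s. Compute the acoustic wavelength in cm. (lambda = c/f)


1.53 cm


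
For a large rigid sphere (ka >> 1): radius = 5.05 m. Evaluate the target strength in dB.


TS = 10*log10(5.05^2 / 4) = 10*log10(6.375625) = 8.05

8.05 dB


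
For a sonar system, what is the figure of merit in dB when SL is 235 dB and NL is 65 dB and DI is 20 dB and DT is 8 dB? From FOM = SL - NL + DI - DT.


182 dB


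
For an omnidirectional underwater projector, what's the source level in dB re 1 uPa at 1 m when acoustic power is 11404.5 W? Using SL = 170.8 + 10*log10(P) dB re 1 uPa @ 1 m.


SL = 170.8 + 10*log10(11404.5) = 170.8 + 40.57 = 211.37

211.37 dB


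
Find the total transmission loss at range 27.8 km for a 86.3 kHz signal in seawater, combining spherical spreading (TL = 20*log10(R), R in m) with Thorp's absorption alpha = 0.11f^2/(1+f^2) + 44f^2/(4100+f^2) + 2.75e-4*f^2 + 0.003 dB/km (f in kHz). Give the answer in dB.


Step 1 (Thorp): alpha = 0.11*7447.69/(1+7447.69) + 44*7447.69/(4100+7447.69) + 2.75e-4*7447.69 + 0.003 = 30.5389 dB/km
Step 2: TL_spread = 20*log10(27800) = 88.88 dB
Step 3: TL_abs = alpha*R = 30.5389 * 27.8 = 848.98 dB
Step 4: TL_total = 88.88 + 848.98 = 937.86

937.86 dB
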